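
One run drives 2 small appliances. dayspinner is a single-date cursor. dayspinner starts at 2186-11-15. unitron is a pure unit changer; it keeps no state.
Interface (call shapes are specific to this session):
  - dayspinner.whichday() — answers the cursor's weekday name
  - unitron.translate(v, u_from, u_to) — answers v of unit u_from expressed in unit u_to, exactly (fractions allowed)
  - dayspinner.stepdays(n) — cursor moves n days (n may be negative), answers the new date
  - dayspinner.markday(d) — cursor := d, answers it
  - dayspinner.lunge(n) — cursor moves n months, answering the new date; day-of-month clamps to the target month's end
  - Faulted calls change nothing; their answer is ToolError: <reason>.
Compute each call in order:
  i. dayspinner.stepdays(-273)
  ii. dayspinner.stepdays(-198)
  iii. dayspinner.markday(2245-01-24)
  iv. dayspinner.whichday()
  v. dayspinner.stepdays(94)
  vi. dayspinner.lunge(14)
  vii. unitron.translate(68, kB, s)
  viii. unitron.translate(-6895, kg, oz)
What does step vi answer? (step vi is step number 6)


Answer: 2246-06-28

Derivation:
·→ dayspinner.stepdays(n: -273)
·← 2186-02-15
·→ dayspinner.stepdays(n: -198)
·← 2185-08-01
·→ dayspinner.markday(d: 2245-01-24)
·← 2245-01-24
·→ dayspinner.whichday()
·← Friday
·→ dayspinner.stepdays(n: 94)
·← 2245-04-28
·→ dayspinner.lunge(n: 14)
·← 2246-06-28
·→ unitron.translate(v: 68, u_from: kB, u_to: s)
·← ToolError: incompatible units
·→ unitron.translate(v: -6895, u_from: kg, u_to: oz)
·← -1576000000000/6479891


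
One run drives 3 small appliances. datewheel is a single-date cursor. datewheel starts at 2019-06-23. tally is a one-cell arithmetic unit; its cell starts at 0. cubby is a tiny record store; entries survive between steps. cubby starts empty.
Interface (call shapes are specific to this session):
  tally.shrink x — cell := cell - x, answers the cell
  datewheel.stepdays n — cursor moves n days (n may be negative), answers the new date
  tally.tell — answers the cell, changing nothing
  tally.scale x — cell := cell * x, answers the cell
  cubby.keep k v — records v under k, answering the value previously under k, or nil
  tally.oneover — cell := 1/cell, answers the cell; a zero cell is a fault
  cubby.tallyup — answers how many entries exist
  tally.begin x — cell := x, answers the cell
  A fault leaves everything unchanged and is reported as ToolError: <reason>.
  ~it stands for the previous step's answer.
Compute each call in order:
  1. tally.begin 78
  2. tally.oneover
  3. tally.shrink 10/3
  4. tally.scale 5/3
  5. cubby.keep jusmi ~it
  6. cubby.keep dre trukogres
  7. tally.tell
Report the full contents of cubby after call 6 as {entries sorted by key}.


Answer: {dre=trukogres, jusmi=-1295/234}

Derivation:
·→ begin(78)
·← 78
·→ oneover()
·← 1/78
·→ shrink(10/3)
·← -259/78
·→ scale(5/3)
·← -1295/234
·→ keep(jusmi, ~it)
·← nil
·→ keep(dre, trukogres)
·← nil
·→ tell()
·← -1295/234


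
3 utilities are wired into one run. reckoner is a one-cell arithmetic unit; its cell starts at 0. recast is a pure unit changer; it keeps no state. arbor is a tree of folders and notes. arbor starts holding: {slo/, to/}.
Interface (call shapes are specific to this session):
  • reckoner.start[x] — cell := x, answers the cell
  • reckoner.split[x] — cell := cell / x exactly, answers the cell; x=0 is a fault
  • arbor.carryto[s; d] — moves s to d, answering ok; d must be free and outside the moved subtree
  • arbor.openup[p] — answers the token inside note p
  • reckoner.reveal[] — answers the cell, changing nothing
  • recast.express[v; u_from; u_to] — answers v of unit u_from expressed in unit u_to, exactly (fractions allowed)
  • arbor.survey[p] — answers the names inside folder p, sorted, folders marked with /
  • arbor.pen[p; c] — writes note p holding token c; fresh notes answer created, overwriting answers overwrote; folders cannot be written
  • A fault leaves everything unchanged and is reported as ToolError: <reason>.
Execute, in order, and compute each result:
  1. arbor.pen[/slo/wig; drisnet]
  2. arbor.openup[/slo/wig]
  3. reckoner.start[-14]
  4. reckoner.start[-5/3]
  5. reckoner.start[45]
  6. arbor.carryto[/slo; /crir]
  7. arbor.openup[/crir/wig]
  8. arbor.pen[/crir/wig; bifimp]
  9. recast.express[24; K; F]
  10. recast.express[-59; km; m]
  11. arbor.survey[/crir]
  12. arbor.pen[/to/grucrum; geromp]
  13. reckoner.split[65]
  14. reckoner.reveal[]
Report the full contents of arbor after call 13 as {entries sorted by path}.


Answer: {crir/, crir/wig=bifimp, to/, to/grucrum=geromp}

Derivation:
I use arbor.pen passing p='/slo/wig', c='drisnet', yielding created.
I invoke arbor.openup passing p='/slo/wig', and observe drisnet.
Then reckoner.start passing x='-14', — result: -14.
Invoking reckoner.start passing x='-5/3', yielding -5/3.
Now I run reckoner.start passing x='45', → 45.
Calling arbor.carryto passing s='/slo', d='/crir', and see ok.
Invoking arbor.openup passing p='/crir/wig', giving drisnet.
Then arbor.pen passing p='/crir/wig', c='bifimp', which returns overwrote.
I invoke recast.express passing v='24', u_from='K', u_to='F', which returns -41647/100.
Next I call recast.express passing v='-59', u_from='km', u_to='m', giving -59000.
Calling arbor.survey passing p='/crir', giving [wig].
I use arbor.pen passing p='/to/grucrum', c='geromp', which returns created.
Then reckoner.split passing x='65', giving 9/13.
I use reckoner.reveal, → 9/13.


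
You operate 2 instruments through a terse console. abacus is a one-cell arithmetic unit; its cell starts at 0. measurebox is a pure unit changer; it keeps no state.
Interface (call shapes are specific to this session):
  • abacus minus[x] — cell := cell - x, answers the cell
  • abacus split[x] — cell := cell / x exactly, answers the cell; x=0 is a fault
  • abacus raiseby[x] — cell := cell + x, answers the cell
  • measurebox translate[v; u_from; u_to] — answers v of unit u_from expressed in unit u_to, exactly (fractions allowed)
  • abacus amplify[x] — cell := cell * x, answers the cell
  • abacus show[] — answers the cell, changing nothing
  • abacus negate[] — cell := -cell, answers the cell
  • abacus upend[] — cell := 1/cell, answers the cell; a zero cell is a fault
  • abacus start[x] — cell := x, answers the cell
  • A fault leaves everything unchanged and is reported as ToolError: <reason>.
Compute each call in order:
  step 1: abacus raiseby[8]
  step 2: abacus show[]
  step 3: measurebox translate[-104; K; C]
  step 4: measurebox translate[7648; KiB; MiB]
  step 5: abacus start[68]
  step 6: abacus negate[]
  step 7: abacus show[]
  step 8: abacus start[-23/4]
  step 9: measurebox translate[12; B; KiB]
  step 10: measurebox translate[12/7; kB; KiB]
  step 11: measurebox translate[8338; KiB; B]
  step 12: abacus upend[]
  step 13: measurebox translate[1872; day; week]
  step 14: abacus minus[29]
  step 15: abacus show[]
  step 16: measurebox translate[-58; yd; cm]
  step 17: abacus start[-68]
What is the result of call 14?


// abacus raiseby(x=8) -> 8
// abacus show() -> 8
// measurebox translate(v=-104, u_from=K, u_to=C) -> -7543/20
// measurebox translate(v=7648, u_from=KiB, u_to=MiB) -> 239/32
// abacus start(x=68) -> 68
// abacus negate() -> -68
// abacus show() -> -68
// abacus start(x=-23/4) -> -23/4
// measurebox translate(v=12, u_from=B, u_to=KiB) -> 3/256
// measurebox translate(v=12/7, u_from=kB, u_to=KiB) -> 375/224
// measurebox translate(v=8338, u_from=KiB, u_to=B) -> 8538112
// abacus upend() -> -4/23
// measurebox translate(v=1872, u_from=day, u_to=week) -> 1872/7
// abacus minus(x=29) -> -671/23
// abacus show() -> -671/23
// measurebox translate(v=-58, u_from=yd, u_to=cm) -> -132588/25
// abacus start(x=-68) -> -68

Answer: -671/23


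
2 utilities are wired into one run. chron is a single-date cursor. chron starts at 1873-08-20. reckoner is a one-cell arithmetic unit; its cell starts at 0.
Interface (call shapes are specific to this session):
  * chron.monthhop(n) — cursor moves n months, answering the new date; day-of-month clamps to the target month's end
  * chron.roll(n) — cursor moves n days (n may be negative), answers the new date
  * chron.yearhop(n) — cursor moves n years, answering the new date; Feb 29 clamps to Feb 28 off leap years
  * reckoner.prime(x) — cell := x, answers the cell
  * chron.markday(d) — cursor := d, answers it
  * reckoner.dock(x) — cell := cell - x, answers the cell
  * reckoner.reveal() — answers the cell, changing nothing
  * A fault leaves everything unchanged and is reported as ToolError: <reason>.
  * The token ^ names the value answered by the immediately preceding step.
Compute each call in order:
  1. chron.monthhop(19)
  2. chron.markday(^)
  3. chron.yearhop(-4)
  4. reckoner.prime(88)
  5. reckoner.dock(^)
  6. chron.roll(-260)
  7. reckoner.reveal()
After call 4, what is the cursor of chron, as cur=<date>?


Answer: cur=1871-03-20

Derivation:
[in] monthhop n: 19
[out] 1875-03-20
[in] markday d: ^
[out] 1875-03-20
[in] yearhop n: -4
[out] 1871-03-20
[in] prime x: 88
[out] 88
[in] dock x: ^
[out] 0
[in] roll n: -260
[out] 1870-07-03
[in] reveal
[out] 0


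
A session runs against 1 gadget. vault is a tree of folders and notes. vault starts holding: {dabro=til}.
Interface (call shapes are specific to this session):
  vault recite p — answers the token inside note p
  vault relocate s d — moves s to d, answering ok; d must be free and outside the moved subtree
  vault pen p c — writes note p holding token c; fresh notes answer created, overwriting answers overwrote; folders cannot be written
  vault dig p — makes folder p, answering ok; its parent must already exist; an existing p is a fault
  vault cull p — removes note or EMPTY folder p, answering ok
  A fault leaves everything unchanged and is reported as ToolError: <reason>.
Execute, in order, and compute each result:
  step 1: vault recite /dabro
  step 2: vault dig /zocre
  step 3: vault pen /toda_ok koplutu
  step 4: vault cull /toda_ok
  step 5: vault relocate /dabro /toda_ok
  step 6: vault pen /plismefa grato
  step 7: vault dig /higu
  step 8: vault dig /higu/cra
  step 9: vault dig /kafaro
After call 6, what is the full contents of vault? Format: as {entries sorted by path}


·→ vault recite(/dabro)
·← til
·→ vault dig(/zocre)
·← ok
·→ vault pen(/toda_ok, koplutu)
·← created
·→ vault cull(/toda_ok)
·← ok
·→ vault relocate(/dabro, /toda_ok)
·← ok
·→ vault pen(/plismefa, grato)
·← created
·→ vault dig(/higu)
·← ok
·→ vault dig(/higu/cra)
·← ok
·→ vault dig(/kafaro)
·← ok

Answer: {plismefa=grato, toda_ok=til, zocre/}


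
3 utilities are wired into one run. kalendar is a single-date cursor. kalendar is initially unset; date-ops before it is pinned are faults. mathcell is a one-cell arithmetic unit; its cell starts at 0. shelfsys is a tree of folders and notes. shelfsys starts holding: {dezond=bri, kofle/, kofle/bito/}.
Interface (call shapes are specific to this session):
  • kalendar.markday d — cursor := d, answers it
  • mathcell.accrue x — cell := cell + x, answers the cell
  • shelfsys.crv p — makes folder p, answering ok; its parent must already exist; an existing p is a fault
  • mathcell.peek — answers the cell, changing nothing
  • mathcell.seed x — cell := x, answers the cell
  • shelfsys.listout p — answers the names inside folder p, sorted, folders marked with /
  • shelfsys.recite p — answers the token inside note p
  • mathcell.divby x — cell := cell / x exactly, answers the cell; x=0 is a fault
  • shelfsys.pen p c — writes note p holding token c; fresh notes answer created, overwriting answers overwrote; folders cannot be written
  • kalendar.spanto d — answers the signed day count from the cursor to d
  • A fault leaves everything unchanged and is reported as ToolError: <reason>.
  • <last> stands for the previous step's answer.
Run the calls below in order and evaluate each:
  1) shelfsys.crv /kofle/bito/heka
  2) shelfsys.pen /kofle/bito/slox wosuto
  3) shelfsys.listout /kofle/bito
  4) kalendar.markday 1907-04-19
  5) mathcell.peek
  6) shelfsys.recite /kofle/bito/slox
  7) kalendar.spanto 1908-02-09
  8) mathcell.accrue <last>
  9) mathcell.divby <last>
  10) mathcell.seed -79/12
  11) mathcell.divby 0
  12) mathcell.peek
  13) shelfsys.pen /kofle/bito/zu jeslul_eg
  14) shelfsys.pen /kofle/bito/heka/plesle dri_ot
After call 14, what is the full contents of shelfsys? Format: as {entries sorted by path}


> shelfsys.crv p='/kofle/bito/heka'
:: ok
> shelfsys.pen p='/kofle/bito/slox' c='wosuto'
:: created
> shelfsys.listout p='/kofle/bito'
:: [heka/, slox]
> kalendar.markday d='1907-04-19'
:: 1907-04-19
> mathcell.peek
:: 0
> shelfsys.recite p='/kofle/bito/slox'
:: wosuto
> kalendar.spanto d='1908-02-09'
:: 296
> mathcell.accrue x='<last>'
:: 296
> mathcell.divby x='<last>'
:: 1
> mathcell.seed x='-79/12'
:: -79/12
> mathcell.divby x='0'
:: ToolError: division by zero
> mathcell.peek
:: -79/12
> shelfsys.pen p='/kofle/bito/zu' c='jeslul_eg'
:: created
> shelfsys.pen p='/kofle/bito/heka/plesle' c='dri_ot'
:: created

Answer: {dezond=bri, kofle/, kofle/bito/, kofle/bito/heka/, kofle/bito/heka/plesle=dri_ot, kofle/bito/slox=wosuto, kofle/bito/zu=jeslul_eg}


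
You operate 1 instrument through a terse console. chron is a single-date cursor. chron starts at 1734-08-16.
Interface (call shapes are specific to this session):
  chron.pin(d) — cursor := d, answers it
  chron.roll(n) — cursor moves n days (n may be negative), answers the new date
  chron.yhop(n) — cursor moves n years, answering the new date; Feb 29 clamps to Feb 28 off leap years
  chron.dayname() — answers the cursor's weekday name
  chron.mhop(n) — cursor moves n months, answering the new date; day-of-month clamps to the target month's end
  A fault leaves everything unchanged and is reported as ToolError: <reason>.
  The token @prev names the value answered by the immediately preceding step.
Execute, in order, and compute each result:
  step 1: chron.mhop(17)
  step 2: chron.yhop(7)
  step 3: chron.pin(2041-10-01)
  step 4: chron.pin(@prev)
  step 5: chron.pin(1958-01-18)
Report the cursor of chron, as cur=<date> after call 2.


Step: chron.mhop[n→17]
Result: 1736-01-16
Step: chron.yhop[n→7]
Result: 1743-01-16
Step: chron.pin[d→2041-10-01]
Result: 2041-10-01
Step: chron.pin[d→@prev]
Result: 2041-10-01
Step: chron.pin[d→1958-01-18]
Result: 1958-01-18

Answer: cur=1743-01-16


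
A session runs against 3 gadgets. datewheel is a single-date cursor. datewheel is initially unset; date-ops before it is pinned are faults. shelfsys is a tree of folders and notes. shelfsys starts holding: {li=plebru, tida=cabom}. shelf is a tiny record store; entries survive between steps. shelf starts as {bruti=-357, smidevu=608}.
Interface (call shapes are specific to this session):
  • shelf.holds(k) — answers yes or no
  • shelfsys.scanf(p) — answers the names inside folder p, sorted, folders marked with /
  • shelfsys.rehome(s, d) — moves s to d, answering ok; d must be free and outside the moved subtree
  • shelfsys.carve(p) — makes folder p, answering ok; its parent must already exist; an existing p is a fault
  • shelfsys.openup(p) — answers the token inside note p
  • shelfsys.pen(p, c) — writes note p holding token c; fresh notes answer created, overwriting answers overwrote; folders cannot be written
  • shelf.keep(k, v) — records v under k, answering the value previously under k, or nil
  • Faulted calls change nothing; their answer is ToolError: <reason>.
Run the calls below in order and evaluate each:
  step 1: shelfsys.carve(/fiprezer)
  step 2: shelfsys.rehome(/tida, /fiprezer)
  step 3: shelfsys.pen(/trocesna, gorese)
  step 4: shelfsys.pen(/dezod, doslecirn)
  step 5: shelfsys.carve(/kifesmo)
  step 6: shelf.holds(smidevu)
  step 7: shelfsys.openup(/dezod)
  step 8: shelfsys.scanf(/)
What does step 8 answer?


Answer: [dezod, fiprezer/, kifesmo/, li, tida, trocesna]

Derivation:
# shelfsys.carve(p: /fiprezer) ~> ok
# shelfsys.rehome(s: /tida, d: /fiprezer) ~> ToolError: exists
# shelfsys.pen(p: /trocesna, c: gorese) ~> created
# shelfsys.pen(p: /dezod, c: doslecirn) ~> created
# shelfsys.carve(p: /kifesmo) ~> ok
# shelf.holds(k: smidevu) ~> yes
# shelfsys.openup(p: /dezod) ~> doslecirn
# shelfsys.scanf(p: /) ~> [dezod, fiprezer/, kifesmo/, li, tida, trocesna]


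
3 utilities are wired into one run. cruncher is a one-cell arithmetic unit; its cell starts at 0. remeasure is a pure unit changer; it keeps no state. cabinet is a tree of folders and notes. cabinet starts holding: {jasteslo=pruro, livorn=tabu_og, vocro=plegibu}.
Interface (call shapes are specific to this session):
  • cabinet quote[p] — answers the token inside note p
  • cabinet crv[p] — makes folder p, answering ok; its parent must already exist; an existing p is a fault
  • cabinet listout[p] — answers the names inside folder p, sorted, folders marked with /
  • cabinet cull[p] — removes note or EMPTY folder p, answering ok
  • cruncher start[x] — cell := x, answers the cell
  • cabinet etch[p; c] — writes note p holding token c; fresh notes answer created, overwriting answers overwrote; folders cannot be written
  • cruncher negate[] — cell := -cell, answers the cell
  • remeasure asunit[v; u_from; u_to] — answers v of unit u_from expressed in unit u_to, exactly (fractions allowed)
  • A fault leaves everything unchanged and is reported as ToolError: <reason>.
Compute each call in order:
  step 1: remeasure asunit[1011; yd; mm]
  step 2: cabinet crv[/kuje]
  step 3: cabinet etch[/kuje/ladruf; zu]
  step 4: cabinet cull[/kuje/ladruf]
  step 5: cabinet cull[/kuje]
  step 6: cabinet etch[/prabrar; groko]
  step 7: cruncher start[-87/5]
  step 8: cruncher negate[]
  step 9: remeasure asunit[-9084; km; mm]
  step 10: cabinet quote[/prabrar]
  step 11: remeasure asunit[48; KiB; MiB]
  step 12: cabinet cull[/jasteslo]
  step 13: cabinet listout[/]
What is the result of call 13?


Answer: [livorn, prabrar, vocro]

Derivation:
;; 1. remeasure asunit(v=1011, u_from=yd, u_to=mm) -> 4622292/5
;; 2. cabinet crv(p=/kuje) -> ok
;; 3. cabinet etch(p=/kuje/ladruf, c=zu) -> created
;; 4. cabinet cull(p=/kuje/ladruf) -> ok
;; 5. cabinet cull(p=/kuje) -> ok
;; 6. cabinet etch(p=/prabrar, c=groko) -> created
;; 7. cruncher start(x=-87/5) -> -87/5
;; 8. cruncher negate() -> 87/5
;; 9. remeasure asunit(v=-9084, u_from=km, u_to=mm) -> -9084000000
;; 10. cabinet quote(p=/prabrar) -> groko
;; 11. remeasure asunit(v=48, u_from=KiB, u_to=MiB) -> 3/64
;; 12. cabinet cull(p=/jasteslo) -> ok
;; 13. cabinet listout(p=/) -> [livorn, prabrar, vocro]


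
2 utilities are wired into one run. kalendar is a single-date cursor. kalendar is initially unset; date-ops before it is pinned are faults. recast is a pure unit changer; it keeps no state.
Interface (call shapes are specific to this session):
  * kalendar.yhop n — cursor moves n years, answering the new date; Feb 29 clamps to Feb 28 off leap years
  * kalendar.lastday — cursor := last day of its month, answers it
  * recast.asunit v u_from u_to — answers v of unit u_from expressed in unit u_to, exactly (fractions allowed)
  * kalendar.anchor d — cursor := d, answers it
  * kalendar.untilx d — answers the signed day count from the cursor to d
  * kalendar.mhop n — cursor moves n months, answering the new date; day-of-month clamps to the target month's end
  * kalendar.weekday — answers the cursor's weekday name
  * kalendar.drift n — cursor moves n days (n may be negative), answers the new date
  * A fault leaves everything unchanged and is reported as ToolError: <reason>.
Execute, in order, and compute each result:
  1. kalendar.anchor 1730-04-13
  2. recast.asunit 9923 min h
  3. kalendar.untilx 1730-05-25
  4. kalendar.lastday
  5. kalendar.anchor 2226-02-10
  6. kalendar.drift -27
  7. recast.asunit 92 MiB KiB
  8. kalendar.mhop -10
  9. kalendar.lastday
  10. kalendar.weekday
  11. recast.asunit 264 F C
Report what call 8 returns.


==> anchor(1730-04-13)
<== 1730-04-13
==> asunit(9923, min, h)
<== 9923/60
==> untilx(1730-05-25)
<== 42
==> lastday()
<== 1730-04-30
==> anchor(2226-02-10)
<== 2226-02-10
==> drift(-27)
<== 2226-01-14
==> asunit(92, MiB, KiB)
<== 94208
==> mhop(-10)
<== 2225-03-14
==> lastday()
<== 2225-03-31
==> weekday()
<== Thursday
==> asunit(264, F, C)
<== 1160/9

Answer: 2225-03-14


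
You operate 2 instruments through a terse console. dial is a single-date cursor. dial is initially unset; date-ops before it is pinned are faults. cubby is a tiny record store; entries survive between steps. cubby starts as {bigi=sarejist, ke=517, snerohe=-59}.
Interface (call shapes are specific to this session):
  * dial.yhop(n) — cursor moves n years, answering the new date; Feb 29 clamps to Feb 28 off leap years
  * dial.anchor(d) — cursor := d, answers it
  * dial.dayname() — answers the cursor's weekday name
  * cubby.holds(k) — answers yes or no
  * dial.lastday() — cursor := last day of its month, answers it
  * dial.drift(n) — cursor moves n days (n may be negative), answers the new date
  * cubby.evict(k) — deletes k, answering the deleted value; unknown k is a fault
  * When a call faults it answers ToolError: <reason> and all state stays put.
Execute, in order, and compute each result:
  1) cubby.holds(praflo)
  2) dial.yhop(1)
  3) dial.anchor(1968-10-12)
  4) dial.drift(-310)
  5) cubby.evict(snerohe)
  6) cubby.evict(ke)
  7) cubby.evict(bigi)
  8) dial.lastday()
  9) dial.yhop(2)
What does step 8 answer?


>>> cubby.holds k→praflo
:: no
>>> dial.yhop n→1
:: ToolError: no date set
>>> dial.anchor d→1968-10-12
:: 1968-10-12
>>> dial.drift n→-310
:: 1967-12-07
>>> cubby.evict k→snerohe
:: -59
>>> cubby.evict k→ke
:: 517
>>> cubby.evict k→bigi
:: sarejist
>>> dial.lastday
:: 1967-12-31
>>> dial.yhop n→2
:: 1969-12-31

Answer: 1967-12-31


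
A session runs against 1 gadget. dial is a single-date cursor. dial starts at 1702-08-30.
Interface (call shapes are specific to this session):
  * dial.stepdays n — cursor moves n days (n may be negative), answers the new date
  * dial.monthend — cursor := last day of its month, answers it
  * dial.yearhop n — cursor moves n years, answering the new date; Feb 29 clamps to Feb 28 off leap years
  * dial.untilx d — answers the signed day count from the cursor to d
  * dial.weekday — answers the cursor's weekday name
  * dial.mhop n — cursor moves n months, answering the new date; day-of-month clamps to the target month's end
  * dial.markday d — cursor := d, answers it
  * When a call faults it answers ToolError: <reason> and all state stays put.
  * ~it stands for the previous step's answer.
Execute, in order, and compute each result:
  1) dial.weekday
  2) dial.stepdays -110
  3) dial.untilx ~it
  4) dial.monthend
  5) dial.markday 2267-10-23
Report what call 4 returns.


Step: weekday[]
Result: Wednesday
Step: stepdays[n→-110]
Result: 1702-05-12
Step: untilx[d→~it]
Result: 0
Step: monthend[]
Result: 1702-05-31
Step: markday[d→2267-10-23]
Result: 2267-10-23

Answer: 1702-05-31


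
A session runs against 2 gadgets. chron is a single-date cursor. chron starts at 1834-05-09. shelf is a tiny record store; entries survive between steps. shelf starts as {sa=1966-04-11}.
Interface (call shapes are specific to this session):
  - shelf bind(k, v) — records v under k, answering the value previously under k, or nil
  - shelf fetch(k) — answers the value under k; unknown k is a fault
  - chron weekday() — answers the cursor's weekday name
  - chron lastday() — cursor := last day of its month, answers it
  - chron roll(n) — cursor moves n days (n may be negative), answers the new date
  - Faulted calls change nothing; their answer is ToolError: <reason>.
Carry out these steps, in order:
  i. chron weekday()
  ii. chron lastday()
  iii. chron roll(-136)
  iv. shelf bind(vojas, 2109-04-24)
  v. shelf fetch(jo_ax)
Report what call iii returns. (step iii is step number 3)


Answer: 1834-01-15

Derivation:
Do: chron weekday[]
See: Friday
Do: chron lastday[]
See: 1834-05-31
Do: chron roll[n=-136]
See: 1834-01-15
Do: shelf bind[k=vojas; v=2109-04-24]
See: nil
Do: shelf fetch[k=jo_ax]
See: ToolError: no such key jo_ax


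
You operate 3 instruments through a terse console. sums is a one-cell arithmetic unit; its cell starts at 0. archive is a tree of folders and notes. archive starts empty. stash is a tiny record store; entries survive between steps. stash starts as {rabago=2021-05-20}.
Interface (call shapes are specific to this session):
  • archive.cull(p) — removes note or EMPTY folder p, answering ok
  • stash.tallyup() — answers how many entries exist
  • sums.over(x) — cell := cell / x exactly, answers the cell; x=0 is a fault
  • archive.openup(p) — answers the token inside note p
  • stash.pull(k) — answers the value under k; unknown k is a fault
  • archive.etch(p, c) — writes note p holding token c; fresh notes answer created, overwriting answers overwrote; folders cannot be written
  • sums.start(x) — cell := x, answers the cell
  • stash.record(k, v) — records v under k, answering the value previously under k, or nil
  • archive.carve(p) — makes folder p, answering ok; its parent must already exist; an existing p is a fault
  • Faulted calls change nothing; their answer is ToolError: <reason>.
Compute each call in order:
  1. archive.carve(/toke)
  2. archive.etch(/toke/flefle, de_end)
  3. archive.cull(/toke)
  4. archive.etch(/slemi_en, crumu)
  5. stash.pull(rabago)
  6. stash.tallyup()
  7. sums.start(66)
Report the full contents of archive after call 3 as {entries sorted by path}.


Act: archive.carve[p→/toke]
Obs: ok
Act: archive.etch[p→/toke/flefle; c→de_end]
Obs: created
Act: archive.cull[p→/toke]
Obs: ToolError: not empty
Act: archive.etch[p→/slemi_en; c→crumu]
Obs: created
Act: stash.pull[k→rabago]
Obs: 2021-05-20
Act: stash.tallyup[]
Obs: 1
Act: sums.start[x→66]
Obs: 66

Answer: {toke/, toke/flefle=de_end}


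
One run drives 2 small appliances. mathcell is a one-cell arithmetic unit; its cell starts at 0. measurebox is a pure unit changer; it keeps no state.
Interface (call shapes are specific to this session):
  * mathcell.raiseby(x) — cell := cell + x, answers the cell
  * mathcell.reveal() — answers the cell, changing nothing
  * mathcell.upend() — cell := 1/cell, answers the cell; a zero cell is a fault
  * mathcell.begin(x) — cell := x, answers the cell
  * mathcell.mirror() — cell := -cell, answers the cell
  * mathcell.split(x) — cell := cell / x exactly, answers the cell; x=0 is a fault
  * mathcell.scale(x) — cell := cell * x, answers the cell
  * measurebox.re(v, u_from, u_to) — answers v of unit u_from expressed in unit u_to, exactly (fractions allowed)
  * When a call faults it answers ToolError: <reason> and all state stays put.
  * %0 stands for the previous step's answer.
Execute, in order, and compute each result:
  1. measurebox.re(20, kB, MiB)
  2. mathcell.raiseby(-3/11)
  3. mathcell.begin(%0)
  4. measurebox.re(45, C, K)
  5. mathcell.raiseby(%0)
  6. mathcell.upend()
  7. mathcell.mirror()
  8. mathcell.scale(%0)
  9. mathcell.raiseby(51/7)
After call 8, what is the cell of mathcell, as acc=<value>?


Now I run measurebox.re on v→20, u_from→kB, u_to→MiB, and get 625/32768.
Invoking mathcell.raiseby on x→-3/11, → -3/11.
I invoke mathcell.begin on x→%0, — result: -3/11.
I run measurebox.re on v→45, u_from→C, u_to→K, which returns 6363/20.
I invoke mathcell.raiseby on x→%0, which returns 69933/220.
Then mathcell.upend, — result: 220/69933.
Then mathcell.mirror(), and observe -220/69933.
I use mathcell.scale on x→%0: 48400/4890624489.
I call mathcell.raiseby on x→51/7, → 249422187739/34234371423.

Answer: acc=48400/4890624489


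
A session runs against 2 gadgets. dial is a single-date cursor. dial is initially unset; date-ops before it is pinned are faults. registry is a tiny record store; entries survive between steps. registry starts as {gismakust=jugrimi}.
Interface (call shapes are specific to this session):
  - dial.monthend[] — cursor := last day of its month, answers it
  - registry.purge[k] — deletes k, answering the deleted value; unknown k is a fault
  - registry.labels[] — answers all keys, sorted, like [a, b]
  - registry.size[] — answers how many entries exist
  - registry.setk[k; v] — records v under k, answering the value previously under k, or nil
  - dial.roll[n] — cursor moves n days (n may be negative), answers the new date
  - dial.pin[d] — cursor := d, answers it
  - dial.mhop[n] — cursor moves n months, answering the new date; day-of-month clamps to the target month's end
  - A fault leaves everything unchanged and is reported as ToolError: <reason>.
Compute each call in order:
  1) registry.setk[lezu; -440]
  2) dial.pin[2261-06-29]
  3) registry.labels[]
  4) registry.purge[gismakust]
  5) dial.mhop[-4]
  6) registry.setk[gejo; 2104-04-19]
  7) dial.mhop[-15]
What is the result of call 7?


Do: registry.setk[k=lezu; v=-440]
See: nil
Do: dial.pin[d=2261-06-29]
See: 2261-06-29
Do: registry.labels[]
See: [gismakust, lezu]
Do: registry.purge[k=gismakust]
See: jugrimi
Do: dial.mhop[n=-4]
See: 2261-02-28
Do: registry.setk[k=gejo; v=2104-04-19]
See: nil
Do: dial.mhop[n=-15]
See: 2259-11-28

Answer: 2259-11-28


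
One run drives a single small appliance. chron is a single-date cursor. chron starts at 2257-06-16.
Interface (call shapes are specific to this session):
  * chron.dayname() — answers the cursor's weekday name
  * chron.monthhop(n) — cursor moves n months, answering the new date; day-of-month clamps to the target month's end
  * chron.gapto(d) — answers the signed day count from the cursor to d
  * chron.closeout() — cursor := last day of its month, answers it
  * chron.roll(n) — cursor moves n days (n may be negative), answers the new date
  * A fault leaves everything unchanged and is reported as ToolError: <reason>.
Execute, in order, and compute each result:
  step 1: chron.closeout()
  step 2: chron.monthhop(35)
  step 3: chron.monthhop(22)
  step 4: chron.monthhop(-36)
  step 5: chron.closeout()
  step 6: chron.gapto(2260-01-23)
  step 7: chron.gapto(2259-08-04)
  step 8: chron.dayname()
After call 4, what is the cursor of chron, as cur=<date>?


==> chron.closeout()
<== 2257-06-30
==> chron.monthhop(n: 35)
<== 2260-05-30
==> chron.monthhop(n: 22)
<== 2262-03-30
==> chron.monthhop(n: -36)
<== 2259-03-30
==> chron.closeout()
<== 2259-03-31
==> chron.gapto(d: 2260-01-23)
<== 298
==> chron.gapto(d: 2259-08-04)
<== 126
==> chron.dayname()
<== Thursday

Answer: cur=2259-03-30


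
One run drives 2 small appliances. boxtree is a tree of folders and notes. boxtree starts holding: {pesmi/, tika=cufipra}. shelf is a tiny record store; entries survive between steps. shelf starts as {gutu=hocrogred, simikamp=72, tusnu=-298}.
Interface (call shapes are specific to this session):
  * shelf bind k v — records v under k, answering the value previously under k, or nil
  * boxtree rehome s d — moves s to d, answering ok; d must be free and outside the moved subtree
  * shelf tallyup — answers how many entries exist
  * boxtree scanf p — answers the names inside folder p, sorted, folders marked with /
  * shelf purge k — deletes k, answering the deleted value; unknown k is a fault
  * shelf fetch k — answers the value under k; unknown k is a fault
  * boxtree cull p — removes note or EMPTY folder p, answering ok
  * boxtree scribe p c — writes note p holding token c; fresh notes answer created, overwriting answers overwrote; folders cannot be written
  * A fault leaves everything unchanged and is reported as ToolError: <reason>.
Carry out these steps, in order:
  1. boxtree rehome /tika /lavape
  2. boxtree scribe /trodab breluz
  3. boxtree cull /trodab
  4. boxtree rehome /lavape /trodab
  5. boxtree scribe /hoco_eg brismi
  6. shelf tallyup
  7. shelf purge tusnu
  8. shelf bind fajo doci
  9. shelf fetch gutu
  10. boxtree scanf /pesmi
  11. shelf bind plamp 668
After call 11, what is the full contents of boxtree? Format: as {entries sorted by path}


$ boxtree rehome /tika /lavape
:: ok
$ boxtree scribe /trodab breluz
:: created
$ boxtree cull /trodab
:: ok
$ boxtree rehome /lavape /trodab
:: ok
$ boxtree scribe /hoco_eg brismi
:: created
$ shelf tallyup
:: 3
$ shelf purge tusnu
:: -298
$ shelf bind fajo doci
:: nil
$ shelf fetch gutu
:: hocrogred
$ boxtree scanf /pesmi
:: []
$ shelf bind plamp 668
:: nil

Answer: {hoco_eg=brismi, pesmi/, trodab=cufipra}


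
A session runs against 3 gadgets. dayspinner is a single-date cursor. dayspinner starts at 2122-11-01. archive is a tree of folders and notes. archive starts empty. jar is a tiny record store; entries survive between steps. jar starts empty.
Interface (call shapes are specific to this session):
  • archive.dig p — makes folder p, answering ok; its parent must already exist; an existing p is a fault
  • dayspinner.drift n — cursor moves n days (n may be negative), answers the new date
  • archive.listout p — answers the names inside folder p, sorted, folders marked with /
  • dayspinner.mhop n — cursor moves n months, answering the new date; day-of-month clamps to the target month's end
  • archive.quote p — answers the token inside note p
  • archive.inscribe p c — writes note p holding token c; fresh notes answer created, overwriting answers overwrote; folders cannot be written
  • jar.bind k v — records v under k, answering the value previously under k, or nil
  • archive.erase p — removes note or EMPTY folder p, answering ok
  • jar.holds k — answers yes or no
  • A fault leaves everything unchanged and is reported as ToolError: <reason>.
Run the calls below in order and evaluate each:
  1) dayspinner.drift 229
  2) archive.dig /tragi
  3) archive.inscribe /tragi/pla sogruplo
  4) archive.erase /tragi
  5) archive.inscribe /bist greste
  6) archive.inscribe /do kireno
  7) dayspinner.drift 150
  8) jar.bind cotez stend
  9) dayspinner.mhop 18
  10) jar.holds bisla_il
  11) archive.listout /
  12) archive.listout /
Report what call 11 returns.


>>> dayspinner.drift n→229
= 2123-06-18
>>> archive.dig p→/tragi
= ok
>>> archive.inscribe p→/tragi/pla c→sogruplo
= created
>>> archive.erase p→/tragi
= ToolError: not empty
>>> archive.inscribe p→/bist c→greste
= created
>>> archive.inscribe p→/do c→kireno
= created
>>> dayspinner.drift n→150
= 2123-11-15
>>> jar.bind k→cotez v→stend
= nil
>>> dayspinner.mhop n→18
= 2125-05-15
>>> jar.holds k→bisla_il
= no
>>> archive.listout p→/
= [bist, do, tragi/]
>>> archive.listout p→/
= [bist, do, tragi/]

Answer: [bist, do, tragi/]


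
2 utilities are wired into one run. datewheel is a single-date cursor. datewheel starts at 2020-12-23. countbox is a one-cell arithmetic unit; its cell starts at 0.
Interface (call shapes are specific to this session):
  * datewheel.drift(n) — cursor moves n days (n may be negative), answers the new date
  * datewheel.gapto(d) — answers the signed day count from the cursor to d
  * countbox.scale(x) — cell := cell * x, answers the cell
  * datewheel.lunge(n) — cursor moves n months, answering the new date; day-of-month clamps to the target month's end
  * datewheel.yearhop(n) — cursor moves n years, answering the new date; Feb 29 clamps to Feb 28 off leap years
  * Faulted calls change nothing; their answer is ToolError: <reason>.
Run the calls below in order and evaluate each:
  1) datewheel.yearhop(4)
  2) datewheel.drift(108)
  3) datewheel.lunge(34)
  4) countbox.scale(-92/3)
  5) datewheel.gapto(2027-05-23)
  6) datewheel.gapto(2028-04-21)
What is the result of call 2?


Answer: 2025-04-10

Derivation:
# datewheel.yearhop(n='4') ~> 2024-12-23
# datewheel.drift(n='108') ~> 2025-04-10
# datewheel.lunge(n='34') ~> 2028-02-10
# countbox.scale(x='-92/3') ~> 0
# datewheel.gapto(d='2027-05-23') ~> -263
# datewheel.gapto(d='2028-04-21') ~> 71


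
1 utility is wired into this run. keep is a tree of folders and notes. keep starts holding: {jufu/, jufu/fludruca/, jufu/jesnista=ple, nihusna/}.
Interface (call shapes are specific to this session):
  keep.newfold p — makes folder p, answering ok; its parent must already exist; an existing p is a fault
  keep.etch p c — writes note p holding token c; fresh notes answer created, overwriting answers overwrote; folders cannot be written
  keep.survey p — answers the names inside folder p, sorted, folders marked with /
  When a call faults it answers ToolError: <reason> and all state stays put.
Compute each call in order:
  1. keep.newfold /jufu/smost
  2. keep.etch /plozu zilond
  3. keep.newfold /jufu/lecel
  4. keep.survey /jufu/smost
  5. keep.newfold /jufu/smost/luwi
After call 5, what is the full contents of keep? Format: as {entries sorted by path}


I run keep.newfold with p='/jufu/smost', — result: ok.
Calling keep.etch with p='/plozu', c='zilond', giving created.
Using keep.newfold with p='/jufu/lecel', which returns ok.
Now I run keep.survey with p='/jufu/smost', — result: [].
Now I run keep.newfold with p='/jufu/smost/luwi', which returns ok.

Answer: {jufu/, jufu/fludruca/, jufu/jesnista=ple, jufu/lecel/, jufu/smost/, jufu/smost/luwi/, nihusna/, plozu=zilond}


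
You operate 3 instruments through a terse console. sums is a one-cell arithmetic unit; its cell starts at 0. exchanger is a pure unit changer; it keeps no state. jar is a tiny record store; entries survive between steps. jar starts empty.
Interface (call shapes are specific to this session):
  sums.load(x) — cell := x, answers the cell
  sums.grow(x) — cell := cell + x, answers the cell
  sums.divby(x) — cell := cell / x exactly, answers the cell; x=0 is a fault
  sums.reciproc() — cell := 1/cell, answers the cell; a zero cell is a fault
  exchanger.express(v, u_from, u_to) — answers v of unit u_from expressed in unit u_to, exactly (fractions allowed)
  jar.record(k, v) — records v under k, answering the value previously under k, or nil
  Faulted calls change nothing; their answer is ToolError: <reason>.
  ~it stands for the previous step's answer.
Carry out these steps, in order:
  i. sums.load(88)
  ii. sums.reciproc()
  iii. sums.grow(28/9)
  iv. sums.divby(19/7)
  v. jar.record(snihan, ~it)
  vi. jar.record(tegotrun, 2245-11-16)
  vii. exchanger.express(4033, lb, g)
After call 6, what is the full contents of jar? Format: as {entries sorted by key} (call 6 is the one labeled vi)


Do: sums.load[x→88]
See: 88
Do: sums.reciproc[]
See: 1/88
Do: sums.grow[x→28/9]
See: 2473/792
Do: sums.divby[x→19/7]
See: 17311/15048
Do: jar.record[k→snihan; v→~it]
See: nil
Do: jar.record[k→tegotrun; v→2245-11-16]
See: nil
Do: exchanger.express[v→4033; u_from→lb; u_to→g]
See: 182933802821/100000

Answer: {snihan=17311/15048, tegotrun=2245-11-16}


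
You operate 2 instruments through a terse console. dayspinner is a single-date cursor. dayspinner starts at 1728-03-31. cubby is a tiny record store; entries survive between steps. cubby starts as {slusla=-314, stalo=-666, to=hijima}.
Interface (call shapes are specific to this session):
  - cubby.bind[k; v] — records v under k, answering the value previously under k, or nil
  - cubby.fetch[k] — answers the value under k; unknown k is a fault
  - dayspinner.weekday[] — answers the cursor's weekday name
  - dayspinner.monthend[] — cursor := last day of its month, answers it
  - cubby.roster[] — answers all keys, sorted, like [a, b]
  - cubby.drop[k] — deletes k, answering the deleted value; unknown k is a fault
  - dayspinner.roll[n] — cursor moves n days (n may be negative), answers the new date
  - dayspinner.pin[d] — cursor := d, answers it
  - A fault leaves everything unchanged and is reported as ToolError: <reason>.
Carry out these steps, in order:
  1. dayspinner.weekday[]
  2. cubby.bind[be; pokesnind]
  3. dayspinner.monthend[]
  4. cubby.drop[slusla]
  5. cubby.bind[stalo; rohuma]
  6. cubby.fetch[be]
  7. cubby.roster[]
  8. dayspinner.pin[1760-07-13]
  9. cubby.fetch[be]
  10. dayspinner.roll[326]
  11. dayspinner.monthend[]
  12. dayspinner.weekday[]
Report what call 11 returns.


→ weekday()
← Wednesday
→ bind(k: be, v: pokesnind)
← nil
→ monthend()
← 1728-03-31
→ drop(k: slusla)
← -314
→ bind(k: stalo, v: rohuma)
← -666
→ fetch(k: be)
← pokesnind
→ roster()
← [be, stalo, to]
→ pin(d: 1760-07-13)
← 1760-07-13
→ fetch(k: be)
← pokesnind
→ roll(n: 326)
← 1761-06-04
→ monthend()
← 1761-06-30
→ weekday()
← Tuesday

Answer: 1761-06-30
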